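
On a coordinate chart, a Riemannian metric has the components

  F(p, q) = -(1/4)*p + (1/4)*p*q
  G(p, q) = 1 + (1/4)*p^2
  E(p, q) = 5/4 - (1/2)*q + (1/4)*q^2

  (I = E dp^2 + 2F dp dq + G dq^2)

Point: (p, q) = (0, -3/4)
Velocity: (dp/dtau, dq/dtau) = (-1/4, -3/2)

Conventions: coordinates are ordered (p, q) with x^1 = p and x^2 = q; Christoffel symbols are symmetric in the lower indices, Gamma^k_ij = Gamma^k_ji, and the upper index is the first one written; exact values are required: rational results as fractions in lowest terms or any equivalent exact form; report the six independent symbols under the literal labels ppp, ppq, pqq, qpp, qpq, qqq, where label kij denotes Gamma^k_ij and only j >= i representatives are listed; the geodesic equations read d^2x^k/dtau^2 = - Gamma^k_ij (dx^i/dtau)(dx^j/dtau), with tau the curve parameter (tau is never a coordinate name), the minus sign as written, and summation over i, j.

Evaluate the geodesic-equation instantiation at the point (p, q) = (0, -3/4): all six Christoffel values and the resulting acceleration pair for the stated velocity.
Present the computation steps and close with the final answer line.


E = 113/64, F = 0, G = 1 at the point
E_p = 0, E_q = -7/8, F_p = -7/16, F_q = 0, G_p = 0, G_q = 0
EG - F^2 = 113/64;  g^inv = (64/113) * [[1, 0], [0, 113/64]]
first-kind symbols [ij,l] = (1/2)(d_i g_jl + d_j g_il - d_l g_ij): [pp,p] = E_p/2 = 0, [pp,q] = F_p - E_q/2 = 0, [pq,p] = E_q/2 = -7/16, [pq,q] = G_p/2 = 0, [qq,p] = F_q - G_p/2 = 0, [qq,q] = G_q/2 = 0
Gamma^p_ij = (G*[ij,p] - F*[ij,q])/(EG - F^2), Gamma^q_ij = (E*[ij,q] - F*[ij,p])/(EG - F^2)
Gamma_ppp = 0, Gamma_ppq = -28/113, Gamma_pqq = 0, Gamma_qpp = 0, Gamma_qpq = 0, Gamma_qqq = 0
d^2p/dtau^2 = -(Gamma_ppp*(-1/4)^2 + 2*Gamma_ppq*(-1/4)*(-3/2) + Gamma_pqq*(-3/2)^2) = 21/113
d^2q/dtau^2 = -(Gamma_qpp*(-1/4)^2 + 2*Gamma_qpq*(-1/4)*(-3/2) + Gamma_qqq*(-3/2)^2) = 0

Answer: Gamma_ppp = 0, Gamma_ppq = -28/113, Gamma_pqq = 0, Gamma_qpp = 0, Gamma_qpq = 0, Gamma_qqq = 0; accelerations (d^2p/dtau^2, d^2q/dtau^2) = (21/113, 0)


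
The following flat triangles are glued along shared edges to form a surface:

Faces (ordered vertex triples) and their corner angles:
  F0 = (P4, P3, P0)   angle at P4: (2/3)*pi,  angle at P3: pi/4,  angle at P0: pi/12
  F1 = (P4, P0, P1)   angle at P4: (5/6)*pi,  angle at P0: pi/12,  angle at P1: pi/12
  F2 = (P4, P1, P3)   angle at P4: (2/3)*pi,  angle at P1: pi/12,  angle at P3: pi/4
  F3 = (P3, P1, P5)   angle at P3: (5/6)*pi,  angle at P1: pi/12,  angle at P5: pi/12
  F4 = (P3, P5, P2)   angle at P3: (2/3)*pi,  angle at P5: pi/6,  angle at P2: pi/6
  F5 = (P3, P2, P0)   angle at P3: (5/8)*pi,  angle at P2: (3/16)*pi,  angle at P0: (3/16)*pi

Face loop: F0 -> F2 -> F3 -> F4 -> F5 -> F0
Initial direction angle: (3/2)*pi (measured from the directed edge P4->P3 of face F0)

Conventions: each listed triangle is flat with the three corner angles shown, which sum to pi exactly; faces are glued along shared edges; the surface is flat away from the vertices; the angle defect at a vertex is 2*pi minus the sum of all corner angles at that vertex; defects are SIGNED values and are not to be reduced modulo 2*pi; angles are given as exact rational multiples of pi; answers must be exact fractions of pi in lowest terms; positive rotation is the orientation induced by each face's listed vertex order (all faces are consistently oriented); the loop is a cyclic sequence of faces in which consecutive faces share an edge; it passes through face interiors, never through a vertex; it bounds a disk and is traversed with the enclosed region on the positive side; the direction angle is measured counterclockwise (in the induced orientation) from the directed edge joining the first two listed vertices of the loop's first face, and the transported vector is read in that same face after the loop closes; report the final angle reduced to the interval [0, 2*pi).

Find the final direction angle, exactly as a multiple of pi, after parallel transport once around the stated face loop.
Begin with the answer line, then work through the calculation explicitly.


Answer: final direction angle = (7/8)*pi

enclosed vertex P3: corner angles sum to (21/8)*pi, defect = 2*pi - (21/8)*pi = (-5/8)*pi
transport around the loop rotates by the sum of enclosed defects; add to the initial angle mod 2*pi
final angle = (3/2)*pi - (5/8)*pi = (7/8)*pi (mod 2*pi)


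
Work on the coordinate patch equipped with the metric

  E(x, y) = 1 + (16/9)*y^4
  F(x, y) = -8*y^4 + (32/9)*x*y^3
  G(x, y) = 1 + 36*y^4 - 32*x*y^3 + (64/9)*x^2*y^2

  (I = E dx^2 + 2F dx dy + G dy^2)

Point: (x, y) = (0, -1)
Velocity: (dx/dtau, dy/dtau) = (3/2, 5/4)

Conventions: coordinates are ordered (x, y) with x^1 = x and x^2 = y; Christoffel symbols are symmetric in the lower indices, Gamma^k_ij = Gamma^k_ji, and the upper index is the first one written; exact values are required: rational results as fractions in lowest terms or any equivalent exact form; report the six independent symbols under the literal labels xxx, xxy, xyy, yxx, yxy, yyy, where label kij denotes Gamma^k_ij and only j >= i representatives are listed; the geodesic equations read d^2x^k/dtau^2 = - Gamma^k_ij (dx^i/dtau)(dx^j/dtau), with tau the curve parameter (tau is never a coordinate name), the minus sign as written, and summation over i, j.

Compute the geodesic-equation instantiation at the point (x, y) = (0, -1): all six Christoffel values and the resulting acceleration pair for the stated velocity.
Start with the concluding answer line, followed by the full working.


Answer: Gamma_xxx = 0, Gamma_xxy = -32/349, Gamma_xyy = 144/349, Gamma_yxx = 0, Gamma_yxy = 144/349, Gamma_yyy = -648/349; accelerations (d^2x/dtau^2, d^2y/dtau^2) = (-105/349, 945/698)

E = 25/9, F = -8, G = 37 at the point
E_x = 0, E_y = -64/9, F_x = -32/9, F_y = 32, G_x = 32, G_y = -144
EG - F^2 = 349/9;  g^inv = (9/349) * [[37, 8], [8, 25/9]]
first-kind symbols [ij,l] = (1/2)(d_i g_jl + d_j g_il - d_l g_ij): [xx,x] = E_x/2 = 0, [xx,y] = F_x - E_y/2 = 0, [xy,x] = E_y/2 = -32/9, [xy,y] = G_x/2 = 16, [yy,x] = F_y - G_x/2 = 16, [yy,y] = G_y/2 = -72
Gamma^x_ij = (G*[ij,x] - F*[ij,y])/(EG - F^2), Gamma^y_ij = (E*[ij,y] - F*[ij,x])/(EG - F^2)
Gamma_xxx = 0, Gamma_xxy = -32/349, Gamma_xyy = 144/349, Gamma_yxx = 0, Gamma_yxy = 144/349, Gamma_yyy = -648/349
d^2x/dtau^2 = -(Gamma_xxx*(3/2)^2 + 2*Gamma_xxy*(3/2)*(5/4) + Gamma_xyy*(5/4)^2) = -105/349
d^2y/dtau^2 = -(Gamma_yxx*(3/2)^2 + 2*Gamma_yxy*(3/2)*(5/4) + Gamma_yyy*(5/4)^2) = 945/698


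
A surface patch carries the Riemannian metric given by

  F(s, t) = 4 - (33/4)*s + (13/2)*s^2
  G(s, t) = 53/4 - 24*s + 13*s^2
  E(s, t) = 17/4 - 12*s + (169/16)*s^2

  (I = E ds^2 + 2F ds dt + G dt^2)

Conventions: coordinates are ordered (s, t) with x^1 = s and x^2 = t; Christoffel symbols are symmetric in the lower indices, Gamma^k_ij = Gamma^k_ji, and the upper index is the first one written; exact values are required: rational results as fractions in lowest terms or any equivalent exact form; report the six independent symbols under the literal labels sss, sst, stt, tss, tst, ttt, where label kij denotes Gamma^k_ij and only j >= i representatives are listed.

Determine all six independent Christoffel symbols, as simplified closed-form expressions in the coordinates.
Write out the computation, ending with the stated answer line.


E = 17/4 - 12*s + (169/16)*s^2; F = 4 - (33/4)*s + (13/2)*s^2; G = 53/4 - 24*s + 13*s^2
Gamma^k_ij = (1/2) g^{kl} (d_i g_jl + d_j g_il - d_l g_ij), with g^inv = (1/(EG-F^2)) [[G, -F], [-F, E]]
first partials: E_s = -12 + (169/8)*s, E_t = 0, F_s = -33/4 + 13*s, F_t = 0, G_s = -24 + 26*s, G_t = 0
D = EG - F^2 = 645/16 - 195*s + (23241/64)*s^2 - (1209/4)*s^3 + (1521/16)*s^4
expanded: Gamma^s_ss = (G E_s - 2F F_s + F E_t)/(2D), Gamma^s_st = (G E_t - F G_s)/(2D), Gamma^s_tt = (2G F_t - G G_s - F G_t)/(2D), Gamma^t_ss = (2E F_s - E E_t - F E_s)/(2D), Gamma^t_st = (E G_s - F E_t)/(2D), Gamma^t_tt = (E G_t - 2F F_t + F G_s)/(2D); substitute and cancel common factors

Answer: Gamma_sss = (3380*s^3 - 10920*s^2 + 10489*s - 2976)/(6084*s^4 - 19344*s^3 + 23241*s^2 - 12480*s + 2580), Gamma_sst = (-5408*s^3 + 11856*s^2 - 9664*s + 3072)/(6084*s^4 - 19344*s^3 + 23241*s^2 - 12480*s + 2580), Gamma_stt = (-10816*s^3 + 29952*s^2 - 29456*s + 10176)/(6084*s^4 - 19344*s^3 + 23241*s^2 - 12480*s + 2580), Gamma_tss = (4394*s^3 - 7488*s^2 + 4000*s - 708)/(6084*s^4 - 19344*s^3 + 23241*s^2 - 12480*s + 2580), Gamma_tst = (8788*s^3 - 18096*s^2 + 12752*s - 3264)/(6084*s^4 - 19344*s^3 + 23241*s^2 - 12480*s + 2580), Gamma_ttt = (5408*s^3 - 11856*s^2 + 9664*s - 3072)/(6084*s^4 - 19344*s^3 + 23241*s^2 - 12480*s + 2580)


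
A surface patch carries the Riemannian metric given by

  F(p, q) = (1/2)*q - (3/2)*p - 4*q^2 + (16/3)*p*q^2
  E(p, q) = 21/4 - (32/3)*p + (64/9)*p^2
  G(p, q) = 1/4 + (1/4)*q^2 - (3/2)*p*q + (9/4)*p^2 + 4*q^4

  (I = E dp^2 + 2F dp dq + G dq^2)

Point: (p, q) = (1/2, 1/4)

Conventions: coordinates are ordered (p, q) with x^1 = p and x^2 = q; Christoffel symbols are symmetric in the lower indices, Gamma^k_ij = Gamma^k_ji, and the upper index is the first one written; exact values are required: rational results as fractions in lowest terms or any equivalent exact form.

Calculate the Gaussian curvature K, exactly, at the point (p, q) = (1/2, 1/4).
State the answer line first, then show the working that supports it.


Answer: K = -38160/13357

E = 61/36, F = -17/24, G = 21/32, EG - F^2 = 703/1152 at the point
E_p = -32/9, E_q = 0, F_p = -7/6, F_q = -1/6, G_p = 15/8, G_q = -3/8
E_qq = 0, F_pq = 8/3, G_pp = 9/2
Brioschi: K = (det M1 - det M2) / (EG - F^2)^2 with the standard first/second-derivative matrices M1, M2.
M1 = [[-E_qq/2 + F_pq - G_pp/2, E_p/2, F_p - E_q/2], [F_q - G_p/2, E, F], [G_q/2, F, G]] = [[5/12, -16/9, -7/6], [-53/48, 61/36, -17/24], [-3/16, -17/24, 21/32]]; det M1 = -11765/4608
M2 = [[0, E_q/2, G_p/2], [E_q/2, E, F], [G_p/2, F, G]] = [[0, 0, 15/16], [0, 61/36, -17/24], [15/16, -17/24, 21/32]]; det M2 = -1525/1024
det M1 - det M2 = -9805/9216; K = -9805/9216 / (703/1152)^2 = -38160/13357


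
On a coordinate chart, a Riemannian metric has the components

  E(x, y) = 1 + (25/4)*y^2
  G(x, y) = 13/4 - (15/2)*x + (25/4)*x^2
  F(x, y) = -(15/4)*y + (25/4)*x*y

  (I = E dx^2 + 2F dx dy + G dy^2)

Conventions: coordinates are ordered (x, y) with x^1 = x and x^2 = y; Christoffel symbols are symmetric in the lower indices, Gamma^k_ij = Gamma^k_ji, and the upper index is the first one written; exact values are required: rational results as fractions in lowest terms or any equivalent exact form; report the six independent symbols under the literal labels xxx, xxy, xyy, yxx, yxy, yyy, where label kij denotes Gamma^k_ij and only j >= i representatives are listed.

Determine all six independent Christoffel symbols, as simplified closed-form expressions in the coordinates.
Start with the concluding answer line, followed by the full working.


Answer: Gamma_xxx = 0, Gamma_xxy = 25*y/(25*x^2 - 30*x + 25*y^2 + 13), Gamma_xyy = 0, Gamma_yxx = 0, Gamma_yxy = (25*x - 15)/(25*x^2 - 30*x + 25*y^2 + 13), Gamma_yyy = 0

E = 1 + (25/4)*y^2; F = -(15/4)*y + (25/4)*x*y; G = 13/4 - (15/2)*x + (25/4)*x^2
Gamma^k_ij = (1/2) g^{kl} (d_i g_jl + d_j g_il - d_l g_ij), with g^inv = (1/(EG-F^2)) [[G, -F], [-F, E]]
first partials: E_x = 0, E_y = (25/2)*y, F_x = (25/4)*y, F_y = -15/4 + (25/4)*x, G_x = -15/2 + (25/2)*x, G_y = 0
D = EG - F^2 = 13/4 - (15/2)*x + (25/4)*y^2 + (25/4)*x^2
expanded: Gamma^x_xx = (G E_x - 2F F_x + F E_y)/(2D), Gamma^x_xy = (G E_y - F G_x)/(2D), Gamma^x_yy = (2G F_y - G G_x - F G_y)/(2D), Gamma^y_xx = (2E F_x - E E_y - F E_x)/(2D), Gamma^y_xy = (E G_x - F E_y)/(2D), Gamma^y_yy = (E G_y - 2F F_y + F G_x)/(2D); substitute and cancel common factors


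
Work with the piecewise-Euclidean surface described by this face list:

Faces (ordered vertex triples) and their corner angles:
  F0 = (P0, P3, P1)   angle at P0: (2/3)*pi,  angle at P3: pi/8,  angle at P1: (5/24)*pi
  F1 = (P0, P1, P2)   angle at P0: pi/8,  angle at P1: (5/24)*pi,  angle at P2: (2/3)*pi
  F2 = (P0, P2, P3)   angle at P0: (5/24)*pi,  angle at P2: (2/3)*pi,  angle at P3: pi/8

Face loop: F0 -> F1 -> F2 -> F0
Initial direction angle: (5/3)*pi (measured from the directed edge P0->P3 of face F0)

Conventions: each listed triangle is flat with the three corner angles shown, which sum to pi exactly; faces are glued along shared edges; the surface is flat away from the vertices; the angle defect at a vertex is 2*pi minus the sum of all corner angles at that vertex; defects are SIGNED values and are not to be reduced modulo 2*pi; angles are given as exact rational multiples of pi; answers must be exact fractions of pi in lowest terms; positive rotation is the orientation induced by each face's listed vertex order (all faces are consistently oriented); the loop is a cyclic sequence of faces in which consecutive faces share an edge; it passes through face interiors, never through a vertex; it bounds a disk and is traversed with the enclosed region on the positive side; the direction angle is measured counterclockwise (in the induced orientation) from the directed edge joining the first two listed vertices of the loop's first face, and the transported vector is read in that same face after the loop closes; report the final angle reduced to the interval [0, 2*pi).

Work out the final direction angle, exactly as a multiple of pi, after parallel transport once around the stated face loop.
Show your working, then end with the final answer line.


enclosed vertex P0: corner angles sum to pi, defect = 2*pi - pi = pi
adding the enclosed defects to the starting angle (mod 2*pi, induced orientation) gives the holonomy
final angle = (5/3)*pi + pi = (2/3)*pi (mod 2*pi)

Answer: final direction angle = (2/3)*pi


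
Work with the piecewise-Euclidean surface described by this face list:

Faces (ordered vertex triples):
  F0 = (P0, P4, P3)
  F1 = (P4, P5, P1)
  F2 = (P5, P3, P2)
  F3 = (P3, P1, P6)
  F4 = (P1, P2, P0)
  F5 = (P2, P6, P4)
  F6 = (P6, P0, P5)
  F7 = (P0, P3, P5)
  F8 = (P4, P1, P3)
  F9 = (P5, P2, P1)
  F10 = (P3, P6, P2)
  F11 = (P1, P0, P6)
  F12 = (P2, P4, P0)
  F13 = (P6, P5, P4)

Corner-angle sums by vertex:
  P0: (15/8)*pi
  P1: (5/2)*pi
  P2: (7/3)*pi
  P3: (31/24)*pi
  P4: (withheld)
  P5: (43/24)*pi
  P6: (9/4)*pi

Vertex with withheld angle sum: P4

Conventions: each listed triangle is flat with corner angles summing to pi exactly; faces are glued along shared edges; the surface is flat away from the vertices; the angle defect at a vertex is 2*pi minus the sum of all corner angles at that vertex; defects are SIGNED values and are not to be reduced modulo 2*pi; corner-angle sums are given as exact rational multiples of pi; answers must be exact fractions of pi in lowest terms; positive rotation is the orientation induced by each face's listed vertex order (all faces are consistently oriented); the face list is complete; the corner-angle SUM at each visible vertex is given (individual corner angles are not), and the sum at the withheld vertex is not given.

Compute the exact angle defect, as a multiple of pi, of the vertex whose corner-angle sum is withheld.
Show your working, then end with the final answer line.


V = 7, E = 21, F = 14; chi = V - E + F = 0
Gauss-Bonnet: total defect = 2*pi*chi = 0; visible defects sum to -pi/24

Answer: defect(P4) = pi/24


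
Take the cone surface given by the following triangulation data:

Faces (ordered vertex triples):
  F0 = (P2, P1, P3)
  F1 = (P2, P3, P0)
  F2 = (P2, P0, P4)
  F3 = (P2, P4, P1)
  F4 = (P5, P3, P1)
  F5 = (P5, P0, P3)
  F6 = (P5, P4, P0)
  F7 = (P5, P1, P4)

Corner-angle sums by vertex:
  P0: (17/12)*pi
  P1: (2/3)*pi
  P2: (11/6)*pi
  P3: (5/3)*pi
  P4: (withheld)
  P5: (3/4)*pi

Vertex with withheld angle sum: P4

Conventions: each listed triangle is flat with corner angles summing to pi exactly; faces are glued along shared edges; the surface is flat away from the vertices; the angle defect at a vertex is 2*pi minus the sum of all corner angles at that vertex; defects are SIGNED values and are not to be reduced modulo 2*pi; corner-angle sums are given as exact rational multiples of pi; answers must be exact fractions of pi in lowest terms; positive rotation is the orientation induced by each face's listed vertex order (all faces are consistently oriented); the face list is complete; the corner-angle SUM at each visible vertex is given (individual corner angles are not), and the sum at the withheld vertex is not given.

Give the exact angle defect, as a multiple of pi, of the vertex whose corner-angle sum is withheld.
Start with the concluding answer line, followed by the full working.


Answer: defect(P4) = pi/3

V = 6, E = 12, F = 8; chi = V - E + F = 2
Gauss-Bonnet: total defect = 2*pi*chi = 4*pi; visible defects sum to (11/3)*pi


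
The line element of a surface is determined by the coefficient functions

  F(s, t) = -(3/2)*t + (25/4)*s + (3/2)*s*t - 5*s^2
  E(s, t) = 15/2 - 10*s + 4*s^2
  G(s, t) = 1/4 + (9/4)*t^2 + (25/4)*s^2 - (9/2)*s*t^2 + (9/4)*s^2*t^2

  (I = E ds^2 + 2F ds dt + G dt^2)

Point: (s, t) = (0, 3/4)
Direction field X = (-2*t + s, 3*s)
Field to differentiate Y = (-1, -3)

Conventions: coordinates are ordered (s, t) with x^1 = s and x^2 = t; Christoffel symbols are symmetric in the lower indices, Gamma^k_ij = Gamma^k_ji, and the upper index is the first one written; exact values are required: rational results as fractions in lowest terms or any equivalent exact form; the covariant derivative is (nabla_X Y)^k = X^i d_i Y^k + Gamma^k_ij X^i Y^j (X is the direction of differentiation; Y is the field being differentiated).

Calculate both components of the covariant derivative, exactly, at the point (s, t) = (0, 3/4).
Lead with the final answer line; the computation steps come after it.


Answer: (nabla_X Y)^s = -1819/3448, (nabla_X Y)^t = 2715/862

E = 15/2, F = -9/8, G = 97/64 at the point
E_s = -10, E_t = 0, F_s = 59/8, F_t = -3/2, G_s = -81/32, G_t = 27/8
EG - F^2 = 1293/128;  g^inv = (128/1293) * [[97/64, 9/8], [9/8, 15/2]]
first-kind symbols [ij,l] = (1/2)(d_i g_jl + d_j g_il - d_l g_ij): [ss,s] = E_s/2 = -5, [ss,t] = F_s - E_t/2 = 59/8, [st,s] = E_t/2 = 0, [st,t] = G_s/2 = -81/64, [tt,s] = F_t - G_s/2 = -15/64, [tt,t] = G_t/2 = 27/16
Gamma^s_ij = (G*[ij,s] - F*[ij,t])/(EG - F^2), Gamma^t_ij = (E*[ij,t] - F*[ij,s])/(EG - F^2)
Gamma_sss = 92/1293, Gamma_sst = -243/1724, Gamma_stt = 2107/13792, Gamma_tss = 2120/431, Gamma_tst = -405/431, Gamma_ttt = 2115/1724
X = (-3/2, 0), Y = (-1, -3) at the point


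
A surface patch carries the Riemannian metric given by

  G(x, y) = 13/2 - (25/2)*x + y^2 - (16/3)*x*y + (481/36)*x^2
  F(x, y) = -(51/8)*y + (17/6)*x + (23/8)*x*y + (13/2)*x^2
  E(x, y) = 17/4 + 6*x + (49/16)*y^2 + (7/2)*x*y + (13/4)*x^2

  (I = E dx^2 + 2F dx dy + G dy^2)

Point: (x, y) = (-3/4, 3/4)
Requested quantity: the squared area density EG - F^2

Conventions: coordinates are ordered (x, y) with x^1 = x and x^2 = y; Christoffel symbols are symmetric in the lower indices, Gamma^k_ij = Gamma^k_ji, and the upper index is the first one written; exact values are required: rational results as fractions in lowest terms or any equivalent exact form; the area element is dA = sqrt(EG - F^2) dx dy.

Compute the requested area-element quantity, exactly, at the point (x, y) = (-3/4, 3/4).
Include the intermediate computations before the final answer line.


E = 341/256, F = -623/128, G = 1725/64; EG - F^2 = 6253/512

Answer: EG - F^2 = 6253/512


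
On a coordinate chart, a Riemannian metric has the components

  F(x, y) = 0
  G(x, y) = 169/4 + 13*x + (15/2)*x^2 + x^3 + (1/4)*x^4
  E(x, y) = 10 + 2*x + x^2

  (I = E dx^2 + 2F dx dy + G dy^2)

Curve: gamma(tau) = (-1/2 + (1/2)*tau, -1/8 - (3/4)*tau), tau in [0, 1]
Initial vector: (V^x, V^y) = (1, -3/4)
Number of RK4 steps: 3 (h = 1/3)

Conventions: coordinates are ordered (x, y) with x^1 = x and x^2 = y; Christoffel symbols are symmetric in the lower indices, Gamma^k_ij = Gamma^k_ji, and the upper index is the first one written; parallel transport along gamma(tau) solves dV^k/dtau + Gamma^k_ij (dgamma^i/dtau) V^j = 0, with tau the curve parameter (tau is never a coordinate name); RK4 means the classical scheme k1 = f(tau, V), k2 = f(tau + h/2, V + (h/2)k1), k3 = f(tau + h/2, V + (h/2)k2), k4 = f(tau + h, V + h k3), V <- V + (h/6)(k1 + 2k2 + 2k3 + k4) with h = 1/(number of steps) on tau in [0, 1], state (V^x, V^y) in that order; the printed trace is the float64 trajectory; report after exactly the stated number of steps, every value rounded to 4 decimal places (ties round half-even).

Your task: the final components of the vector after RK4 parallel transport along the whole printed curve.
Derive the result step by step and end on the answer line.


gamma'(tau) = (1/2, -3/4); f(tau, V)^k = -Gamma^k_ij(gamma(tau)) gamma'^i(tau) V^j; h = 1/3; intermediate values shown to 6 dp
curve data and Christoffel symbols at the stage parameters:
  tau = 0.000000: gamma = (-0.500000, -0.125000), gamma' = (0.500000, -0.750000); Gamma_xxx = 0.054054, Gamma_xxy = 0.000000, Gamma_xyy = -0.331081, Gamma_yxx = 0.000000, Gamma_yxy = 0.081633, Gamma_yyy = 0.000000
  tau = 0.166667: gamma = (-0.416667, -0.250000), gamma' = (0.500000, -0.750000); Gamma_xxx = 0.062454, Gamma_xxy = 0.000000, Gamma_xyy = -0.385347, Gamma_yxx = 0.000000, Gamma_yxy = 0.094541, Gamma_yyy = 0.000000
  tau = 0.333333: gamma = (-0.333333, -0.375000), gamma' = (0.500000, -0.750000); Gamma_xxx = 0.070588, Gamma_xxy = 0.000000, Gamma_xyy = -0.439216, Gamma_yxx = 0.000000, Gamma_yxy = 0.107143, Gamma_yyy = 0.000000
  tau = 0.500000: gamma = (-0.250000, -0.500000), gamma' = (0.500000, -0.750000); Gamma_xxx = 0.078431, Gamma_xxy = 0.000000, Gamma_xyy = -0.492647, Gamma_yxx = 0.000000, Gamma_yxy = 0.119403, Gamma_yyy = 0.000000
  tau = 0.666667: gamma = (-0.166667, -0.625000), gamma' = (0.500000, -0.750000); Gamma_xxx = 0.085960, Gamma_xxy = 0.000000, Gamma_xyy = -0.545606, Gamma_yxx = 0.000000, Gamma_yxy = 0.131291, Gamma_yyy = 0.000000
  tau = 0.833333: gamma = (-0.083333, -0.750000), gamma' = (0.500000, -0.750000); Gamma_xxx = 0.093155, Gamma_xxy = 0.000000, Gamma_xyy = -0.598065, Gamma_yxx = 0.000000, Gamma_yxy = 0.142780, Gamma_yyy = 0.000000
  tau = 1.000000: gamma = (0.000000, -0.875000), gamma' = (0.500000, -0.750000); Gamma_xxx = 0.100000, Gamma_xxy = 0.000000, Gamma_xyy = -0.650000, Gamma_yxx = 0.000000, Gamma_yxy = 0.153846, Gamma_yyy = 0.000000
step 0: V^x = 1.0000, V^y = -0.7500
step 1: k1 = (0.159206, 0.091837), k2 = (0.180279, 0.107517), k3 = (0.179414, 0.107642), k4 = (0.197834, 0.123419); V <- V + (h/6)(k1 + 2k2 + 2k3 + k4): V^x = 1.0598, V^y = -0.7141
step 2: k1 = (0.197840, 0.123420), k2 = (0.213408, 0.139267), k3 = (0.212330, 0.139342), k4 = (0.224629, 0.155157); V <- V + (h/6)(k1 + 2k2 + 2k3 + k4): V^x = 1.1306, V^y = -0.6677
step 3: k1 = (0.224635, 0.155157), k2 = (0.233495, 0.170898), k3 = (0.232249, 0.170869), k4 = (0.237339, 0.186364); V <- V + (h/6)(k1 + 2k2 + 2k3 + k4): V^x = 1.2080, V^y = -0.6108

Answer: V^x = 1.2080, V^y = -0.6108


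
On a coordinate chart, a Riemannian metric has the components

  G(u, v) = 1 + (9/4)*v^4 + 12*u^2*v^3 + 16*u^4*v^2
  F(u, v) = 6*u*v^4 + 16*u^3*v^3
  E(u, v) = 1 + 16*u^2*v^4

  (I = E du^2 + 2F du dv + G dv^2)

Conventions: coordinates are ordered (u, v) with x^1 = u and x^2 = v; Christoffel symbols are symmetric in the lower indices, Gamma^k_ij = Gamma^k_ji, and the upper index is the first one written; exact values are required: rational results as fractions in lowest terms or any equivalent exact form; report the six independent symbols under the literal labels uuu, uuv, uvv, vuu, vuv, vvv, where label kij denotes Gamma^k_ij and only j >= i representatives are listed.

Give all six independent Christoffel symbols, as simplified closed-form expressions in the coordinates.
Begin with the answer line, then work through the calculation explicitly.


Answer: Gamma_uuu = 64*u*v^4/(64*u^4*v^2 + 64*u^2*v^4 + 48*u^2*v^3 + 9*v^4 + 4), Gamma_uuv = 128*u^2*v^3/(64*u^4*v^2 + 64*u^2*v^4 + 48*u^2*v^3 + 9*v^4 + 4), Gamma_uvv = (64*u^3*v^2 + 48*u*v^3)/(64*u^4*v^2 + 64*u^2*v^4 + 48*u^2*v^3 + 9*v^4 + 4), Gamma_vuu = (64*u^2*v^3 + 24*v^4)/(64*u^4*v^2 + 64*u^2*v^4 + 48*u^2*v^3 + 9*v^4 + 4), Gamma_vuv = (128*u^3*v^2 + 48*u*v^3)/(64*u^4*v^2 + 64*u^2*v^4 + 48*u^2*v^3 + 9*v^4 + 4), Gamma_vvv = (64*u^4*v + 72*u^2*v^2 + 18*v^3)/(64*u^4*v^2 + 64*u^2*v^4 + 48*u^2*v^3 + 9*v^4 + 4)

E = 1 + 16*u^2*v^4; F = 6*u*v^4 + 16*u^3*v^3; G = 1 + (9/4)*v^4 + 12*u^2*v^3 + 16*u^4*v^2
Gamma^k_ij = (1/2) g^{kl} (d_i g_jl + d_j g_il - d_l g_ij), with g^inv = (1/(EG-F^2)) [[G, -F], [-F, E]]
first partials: E_u = 32*u*v^4, E_v = 64*u^2*v^3, F_u = 6*v^4 + 48*u^2*v^3, F_v = 24*u*v^3 + 48*u^3*v^2, G_u = 24*u*v^3 + 64*u^3*v^2, G_v = 9*v^3 + 36*u^2*v^2 + 32*u^4*v
D = EG - F^2 = 1 + (9/4)*v^4 + 12*u^2*v^3 + 16*u^2*v^4 + 16*u^4*v^2
expanded: Gamma^u_uu = (G E_u - 2F F_u + F E_v)/(2D), Gamma^u_uv = (G E_v - F G_u)/(2D), Gamma^u_vv = (2G F_v - G G_u - F G_v)/(2D), Gamma^v_uu = (2E F_u - E E_v - F E_u)/(2D), Gamma^v_uv = (E G_u - F E_v)/(2D), Gamma^v_vv = (E G_v - 2F F_v + F G_u)/(2D); substitute and cancel common factors


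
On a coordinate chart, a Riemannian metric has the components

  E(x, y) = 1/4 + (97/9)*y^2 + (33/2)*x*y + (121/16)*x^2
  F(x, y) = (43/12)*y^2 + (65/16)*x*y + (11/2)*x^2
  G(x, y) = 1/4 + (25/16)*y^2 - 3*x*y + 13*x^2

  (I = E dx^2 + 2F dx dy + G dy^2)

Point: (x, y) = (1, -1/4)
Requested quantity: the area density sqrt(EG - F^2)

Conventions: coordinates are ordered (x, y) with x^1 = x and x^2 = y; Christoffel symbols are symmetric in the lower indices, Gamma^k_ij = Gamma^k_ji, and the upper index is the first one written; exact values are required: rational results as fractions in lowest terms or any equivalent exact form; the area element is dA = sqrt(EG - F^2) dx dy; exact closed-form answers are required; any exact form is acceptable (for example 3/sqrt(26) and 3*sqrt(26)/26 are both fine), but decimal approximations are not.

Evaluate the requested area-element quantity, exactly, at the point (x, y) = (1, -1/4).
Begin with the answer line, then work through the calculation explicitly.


Answer: sqrt(EG - F^2) = sqrt(362309)/96

E = 157/36, F = 113/24, G = 3609/256; EG - F^2 = 362309/9216


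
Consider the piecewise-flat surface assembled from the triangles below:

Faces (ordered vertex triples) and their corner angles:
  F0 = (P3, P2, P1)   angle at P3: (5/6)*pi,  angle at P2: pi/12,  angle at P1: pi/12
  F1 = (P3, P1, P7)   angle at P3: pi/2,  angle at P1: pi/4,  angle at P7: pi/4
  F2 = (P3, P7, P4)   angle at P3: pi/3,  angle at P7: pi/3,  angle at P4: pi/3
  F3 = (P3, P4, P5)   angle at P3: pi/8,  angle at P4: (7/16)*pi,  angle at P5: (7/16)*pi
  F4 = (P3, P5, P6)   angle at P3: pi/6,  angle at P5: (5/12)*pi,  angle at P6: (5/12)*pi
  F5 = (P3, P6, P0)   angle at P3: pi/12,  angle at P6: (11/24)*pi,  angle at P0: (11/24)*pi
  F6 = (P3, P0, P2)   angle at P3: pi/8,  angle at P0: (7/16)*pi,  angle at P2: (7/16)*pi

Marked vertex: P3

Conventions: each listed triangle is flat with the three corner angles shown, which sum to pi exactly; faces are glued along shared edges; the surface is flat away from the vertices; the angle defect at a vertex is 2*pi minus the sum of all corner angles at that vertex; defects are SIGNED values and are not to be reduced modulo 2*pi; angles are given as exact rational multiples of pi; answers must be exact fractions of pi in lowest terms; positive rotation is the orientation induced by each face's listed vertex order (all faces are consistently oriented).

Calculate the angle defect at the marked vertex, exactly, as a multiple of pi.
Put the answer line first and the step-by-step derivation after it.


Answer: defect(P3) = -pi/6

Sum of corner angles at P3: (13/6)*pi
defect = 2*pi - (13/6)*pi


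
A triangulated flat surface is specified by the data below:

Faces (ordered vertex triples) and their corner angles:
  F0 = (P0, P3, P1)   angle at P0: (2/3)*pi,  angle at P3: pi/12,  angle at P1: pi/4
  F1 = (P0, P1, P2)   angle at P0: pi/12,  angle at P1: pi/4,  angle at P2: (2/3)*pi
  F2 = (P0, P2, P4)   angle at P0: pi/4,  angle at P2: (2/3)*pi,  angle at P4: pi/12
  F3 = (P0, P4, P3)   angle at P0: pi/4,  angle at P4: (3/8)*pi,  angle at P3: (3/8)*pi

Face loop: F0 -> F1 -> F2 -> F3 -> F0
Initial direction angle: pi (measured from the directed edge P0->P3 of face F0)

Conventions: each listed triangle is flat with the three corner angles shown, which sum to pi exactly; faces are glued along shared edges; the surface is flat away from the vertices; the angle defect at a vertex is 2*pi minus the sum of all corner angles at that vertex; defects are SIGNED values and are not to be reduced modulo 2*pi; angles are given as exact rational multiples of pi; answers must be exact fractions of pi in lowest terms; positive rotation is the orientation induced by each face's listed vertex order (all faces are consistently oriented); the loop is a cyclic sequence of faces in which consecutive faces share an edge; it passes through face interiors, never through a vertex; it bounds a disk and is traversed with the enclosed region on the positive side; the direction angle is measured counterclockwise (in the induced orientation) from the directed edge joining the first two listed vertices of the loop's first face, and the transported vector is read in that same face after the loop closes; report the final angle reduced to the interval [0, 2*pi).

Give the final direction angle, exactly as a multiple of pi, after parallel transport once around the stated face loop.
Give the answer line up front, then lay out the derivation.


Answer: final direction angle = (7/4)*pi

enclosed vertex P0: corner angles sum to (5/4)*pi, defect = 2*pi - (5/4)*pi = (3/4)*pi
holonomy = initial angle + sum of enclosed defects (mod 2*pi), positive in the induced orientation
final angle = pi + (3/4)*pi = (7/4)*pi (mod 2*pi)


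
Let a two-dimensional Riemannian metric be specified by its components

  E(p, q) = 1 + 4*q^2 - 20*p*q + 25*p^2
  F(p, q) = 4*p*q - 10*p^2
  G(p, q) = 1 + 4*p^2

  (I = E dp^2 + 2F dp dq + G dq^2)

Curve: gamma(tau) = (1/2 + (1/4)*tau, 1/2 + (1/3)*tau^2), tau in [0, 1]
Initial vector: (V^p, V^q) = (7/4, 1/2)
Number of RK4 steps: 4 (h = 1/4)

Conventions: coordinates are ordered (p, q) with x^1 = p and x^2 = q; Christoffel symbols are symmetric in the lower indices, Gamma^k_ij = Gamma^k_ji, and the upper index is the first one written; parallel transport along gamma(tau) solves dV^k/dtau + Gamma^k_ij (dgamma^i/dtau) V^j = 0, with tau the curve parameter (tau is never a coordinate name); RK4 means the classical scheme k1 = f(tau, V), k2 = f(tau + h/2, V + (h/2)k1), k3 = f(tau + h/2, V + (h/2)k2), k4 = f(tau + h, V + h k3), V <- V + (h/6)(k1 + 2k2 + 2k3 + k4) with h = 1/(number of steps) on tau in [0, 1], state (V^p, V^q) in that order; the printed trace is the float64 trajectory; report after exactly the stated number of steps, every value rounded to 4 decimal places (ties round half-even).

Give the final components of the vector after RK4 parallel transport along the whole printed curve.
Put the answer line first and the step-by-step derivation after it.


Answer: V^p = 1.5376, V^q = 0.6360

gamma'(tau) = (1/4, (2/3)*tau); f(tau, V)^k = -Gamma^k_ij(gamma(tau)) gamma'^i(tau) V^j; h = 1/4; intermediate values shown to 6 dp
curve data and Christoffel symbols at the stage parameters:
  tau = 0.000000: gamma = (0.500000, 0.500000), gamma' = (0.250000, 0.000000); Gamma_ppp = 1.764706, Gamma_ppq = -0.705882, Gamma_pqq = 0.000000, Gamma_qpp = -1.176471, Gamma_qpq = 0.470588, Gamma_qqq = 0.000000
  tau = 0.125000: gamma = (0.531250, 0.505208), gamma' = (0.250000, 0.083333); Gamma_ppp = 1.701059, Gamma_ppq = -0.680423, Gamma_pqq = 0.000000, Gamma_qpp = -1.098152, Gamma_qpq = 0.439261, Gamma_qqq = 0.000000
  tau = 0.250000: gamma = (0.562500, 0.520833), gamma' = (0.250000, 0.166667); Gamma_ppp = 1.639213, Gamma_ppq = -0.655685, Gamma_pqq = 0.000000, Gamma_qpp = -1.041382, Gamma_qpq = 0.416553, Gamma_qqq = 0.000000
  tau = 0.375000: gamma = (0.593750, 0.546875), gamma' = (0.250000, 0.250000); Gamma_ppp = 1.582070, Gamma_ppq = -0.632828, Gamma_pqq = 0.000000, Gamma_qpp = -1.001978, Gamma_qpq = 0.400791, Gamma_qqq = 0.000000
  tau = 0.500000: gamma = (0.625000, 0.583333), gamma' = (0.250000, 0.333333); Gamma_ppp = 1.530529, Gamma_ppq = -0.612212, Gamma_pqq = 0.000000, Gamma_qpp = -0.976934, Gamma_qpq = 0.390773, Gamma_qqq = 0.000000
  tau = 0.625000: gamma = (0.656250, 0.630208), gamma' = (0.250000, 0.416667); Gamma_ppp = 1.484505, Gamma_ppq = -0.593802, Gamma_pqq = 0.000000, Gamma_qpp = -0.964163, Gamma_qpq = 0.385665, Gamma_qqq = 0.000000
  tau = 0.750000: gamma = (0.687500, 0.687500), gamma' = (0.250000, 0.500000); Gamma_ppp = 1.443412, Gamma_ppq = -0.577365, Gamma_pqq = 0.000000, Gamma_qpp = -0.962274, Gamma_qpq = 0.384910, Gamma_qqq = 0.000000
  tau = 0.875000: gamma = (0.718750, 0.755208), gamma' = (0.250000, 0.583333); Gamma_ppp = 1.406387, Gamma_ppq = -0.562555, Gamma_pqq = 0.000000, Gamma_qpp = -0.970407, Gamma_qpq = 0.388163, Gamma_qqq = 0.000000
  tau = 1.000000: gamma = (0.750000, 0.833333), gamma' = (0.250000, 0.666667); Gamma_ppp = 1.372370, Gamma_ppq = -0.548948, Gamma_pqq = 0.000000, Gamma_qpp = -0.988106, Gamma_qpq = 0.395242, Gamma_qqq = 0.000000
step 0: V^p = 1.7500, V^q = 0.5000
step 1: k1 = (-0.683824, 0.455882), k2 = (-0.518734, 0.334879), k3 = (-0.528913, 0.341450), k4 = (-0.390223, 0.247906); V <- V + (h/6)(k1 + 2k2 + 2k3 + k4): V^p = 1.6179, V^q = 0.5857
step 2: k1 = (-0.390222, 0.247906), k2 = (-0.274818, 0.174051), k3 = (-0.279701, 0.177144), k4 = (-0.179998, 0.114892); V <- V + (h/6)(k1 + 2k2 + 2k3 + k4): V^p = 1.5480, V^q = 0.6301
step 3: k1 = (-0.179975, 0.114878), k2 = (-0.093049, 0.060434), k3 = (-0.095404, 0.061963), k4 = (-0.016816, 0.011211); V <- V + (h/6)(k1 + 2k2 + 2k3 + k4): V^p = 1.5241, V^q = 0.6455
step 4: k1 = (-0.016818, 0.011212), k2 = (0.055308, -0.038162), k3 = (0.054229, -0.037418), k4 = (0.122476, -0.088182); V <- V + (h/6)(k1 + 2k2 + 2k3 + k4): V^p = 1.5376, V^q = 0.6360


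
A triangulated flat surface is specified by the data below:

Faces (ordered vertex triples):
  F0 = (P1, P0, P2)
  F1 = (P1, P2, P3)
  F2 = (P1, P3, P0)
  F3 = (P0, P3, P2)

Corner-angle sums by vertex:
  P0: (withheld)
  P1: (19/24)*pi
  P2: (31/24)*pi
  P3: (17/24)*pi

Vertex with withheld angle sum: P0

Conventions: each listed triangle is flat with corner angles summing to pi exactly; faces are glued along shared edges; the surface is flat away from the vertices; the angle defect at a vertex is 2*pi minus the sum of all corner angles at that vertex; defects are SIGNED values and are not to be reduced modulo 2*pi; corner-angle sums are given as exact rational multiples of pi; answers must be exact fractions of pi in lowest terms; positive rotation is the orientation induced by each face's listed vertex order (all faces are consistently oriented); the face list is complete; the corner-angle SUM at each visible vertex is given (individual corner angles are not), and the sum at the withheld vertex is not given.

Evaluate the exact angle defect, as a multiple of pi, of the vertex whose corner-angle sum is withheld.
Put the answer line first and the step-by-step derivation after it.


Answer: defect(P0) = (19/24)*pi

V = 4, E = 6, F = 4; chi = V - E + F = 2
Gauss-Bonnet: total defect = 2*pi*chi = 4*pi; visible defects sum to (77/24)*pi


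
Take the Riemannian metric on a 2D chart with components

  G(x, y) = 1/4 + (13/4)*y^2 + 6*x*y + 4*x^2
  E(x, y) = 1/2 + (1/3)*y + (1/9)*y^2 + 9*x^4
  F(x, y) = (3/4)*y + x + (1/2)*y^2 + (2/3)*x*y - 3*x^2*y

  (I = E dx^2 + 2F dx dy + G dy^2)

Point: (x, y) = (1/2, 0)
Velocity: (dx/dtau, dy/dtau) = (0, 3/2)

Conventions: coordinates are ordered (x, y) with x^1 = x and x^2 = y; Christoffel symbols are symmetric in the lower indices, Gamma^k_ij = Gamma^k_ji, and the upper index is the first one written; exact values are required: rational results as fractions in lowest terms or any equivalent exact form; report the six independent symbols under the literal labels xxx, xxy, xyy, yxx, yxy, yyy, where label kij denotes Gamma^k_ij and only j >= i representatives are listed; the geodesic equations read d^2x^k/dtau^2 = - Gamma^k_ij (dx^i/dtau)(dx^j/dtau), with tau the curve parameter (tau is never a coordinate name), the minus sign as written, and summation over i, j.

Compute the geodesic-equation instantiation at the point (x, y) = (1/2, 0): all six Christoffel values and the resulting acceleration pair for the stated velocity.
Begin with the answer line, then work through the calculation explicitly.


Answer: Gamma_xxx = 20/9, Gamma_xxy = -152/207, Gamma_xyy = -544/207, Gamma_yxx = -2/9, Gamma_yxy = 392/207, Gamma_yyy = 466/207; accelerations (d^2x/dtau^2, d^2y/dtau^2) = (136/23, -233/46)

E = 17/16, F = 1/2, G = 5/4 at the point
E_x = 9/2, E_y = 1/3, F_x = 1, F_y = 1/3, G_x = 4, G_y = 3
EG - F^2 = 69/64;  g^inv = (64/69) * [[5/4, -1/2], [-1/2, 17/16]]
first-kind symbols [ij,l] = (1/2)(d_i g_jl + d_j g_il - d_l g_ij): [xx,x] = E_x/2 = 9/4, [xx,y] = F_x - E_y/2 = 5/6, [xy,x] = E_y/2 = 1/6, [xy,y] = G_x/2 = 2, [yy,x] = F_y - G_x/2 = -5/3, [yy,y] = G_y/2 = 3/2
Gamma^x_ij = (G*[ij,x] - F*[ij,y])/(EG - F^2), Gamma^y_ij = (E*[ij,y] - F*[ij,x])/(EG - F^2)
Gamma_xxx = 20/9, Gamma_xxy = -152/207, Gamma_xyy = -544/207, Gamma_yxx = -2/9, Gamma_yxy = 392/207, Gamma_yyy = 466/207
d^2x/dtau^2 = -(Gamma_xxx*(0)^2 + 2*Gamma_xxy*(0)*(3/2) + Gamma_xyy*(3/2)^2) = 136/23
d^2y/dtau^2 = -(Gamma_yxx*(0)^2 + 2*Gamma_yxy*(0)*(3/2) + Gamma_yyy*(3/2)^2) = -233/46


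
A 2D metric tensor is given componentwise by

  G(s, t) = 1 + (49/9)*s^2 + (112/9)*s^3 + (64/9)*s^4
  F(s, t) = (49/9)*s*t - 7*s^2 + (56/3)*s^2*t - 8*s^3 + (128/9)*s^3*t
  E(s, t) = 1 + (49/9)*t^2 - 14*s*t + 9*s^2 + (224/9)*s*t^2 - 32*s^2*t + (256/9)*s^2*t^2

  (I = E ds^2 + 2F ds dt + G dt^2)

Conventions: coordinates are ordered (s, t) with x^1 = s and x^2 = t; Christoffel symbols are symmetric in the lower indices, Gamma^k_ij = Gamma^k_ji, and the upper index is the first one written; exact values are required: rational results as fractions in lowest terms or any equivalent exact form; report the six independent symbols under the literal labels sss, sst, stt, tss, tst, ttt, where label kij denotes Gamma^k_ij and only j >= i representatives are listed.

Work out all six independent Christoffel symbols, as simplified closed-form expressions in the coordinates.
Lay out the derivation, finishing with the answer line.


E = 1 + (49/9)*t^2 - 14*s*t + 9*s^2 + (224/9)*s*t^2 - 32*s^2*t + (256/9)*s^2*t^2; F = (49/9)*s*t - 7*s^2 + (56/3)*s^2*t - 8*s^3 + (128/9)*s^3*t; G = 1 + (49/9)*s^2 + (112/9)*s^3 + (64/9)*s^4
Gamma^k_ij = (1/2) g^{kl} (d_i g_jl + d_j g_il - d_l g_ij), with g^inv = (1/(EG-F^2)) [[G, -F], [-F, E]]
first partials: E_s = -14*t + 18*s + (224/9)*t^2 - 64*s*t + (512/9)*s*t^2, E_t = (98/9)*t - 14*s + (448/9)*s*t - 32*s^2 + (512/9)*s^2*t, F_s = (49/9)*t - 14*s + (112/3)*s*t - 24*s^2 + (128/3)*s^2*t, F_t = (49/9)*s + (56/3)*s^2 + (128/9)*s^3, G_s = (98/9)*s + (112/3)*s^2 + (256/9)*s^3, G_t = 0
D = EG - F^2 = 1 + (49/9)*t^2 - 14*s*t + (130/9)*s^2 + (224/9)*s*t^2 - 32*s^2*t + (112/9)*s^3 + (256/9)*s^2*t^2 + (64/9)*s^4
expanded: Gamma^s_ss = (G E_s - 2F F_s + F E_t)/(2D), Gamma^s_st = (G E_t - F G_s)/(2D), Gamma^s_tt = (2G F_t - G G_s - F G_t)/(2D), Gamma^t_ss = (2E F_s - E E_t - F E_s)/(2D), Gamma^t_st = (E G_s - F E_t)/(2D), Gamma^t_tt = (E G_t - 2F F_t + F G_s)/(2D); substitute and cancel common factors

Answer: Gamma_sss = (256*s*t^2 - 288*s*t + 81*s + 112*t^2 - 63*t)/(64*s^4 + 112*s^3 + 256*s^2*t^2 - 288*s^2*t + 130*s^2 + 224*s*t^2 - 126*s*t + 49*t^2 + 9), Gamma_sst = (256*s^2*t - 144*s^2 + 224*s*t - 63*s + 49*t)/(64*s^4 + 112*s^3 + 256*s^2*t^2 - 288*s^2*t + 130*s^2 + 224*s*t^2 - 126*s*t + 49*t^2 + 9), Gamma_stt = 0, Gamma_tss = (128*s^2*t - 72*s^2 + 112*s*t - 63*s)/(64*s^4 + 112*s^3 + 256*s^2*t^2 - 288*s^2*t + 130*s^2 + 224*s*t^2 - 126*s*t + 49*t^2 + 9), Gamma_tst = (128*s^3 + 168*s^2 + 49*s)/(64*s^4 + 112*s^3 + 256*s^2*t^2 - 288*s^2*t + 130*s^2 + 224*s*t^2 - 126*s*t + 49*t^2 + 9), Gamma_ttt = 0


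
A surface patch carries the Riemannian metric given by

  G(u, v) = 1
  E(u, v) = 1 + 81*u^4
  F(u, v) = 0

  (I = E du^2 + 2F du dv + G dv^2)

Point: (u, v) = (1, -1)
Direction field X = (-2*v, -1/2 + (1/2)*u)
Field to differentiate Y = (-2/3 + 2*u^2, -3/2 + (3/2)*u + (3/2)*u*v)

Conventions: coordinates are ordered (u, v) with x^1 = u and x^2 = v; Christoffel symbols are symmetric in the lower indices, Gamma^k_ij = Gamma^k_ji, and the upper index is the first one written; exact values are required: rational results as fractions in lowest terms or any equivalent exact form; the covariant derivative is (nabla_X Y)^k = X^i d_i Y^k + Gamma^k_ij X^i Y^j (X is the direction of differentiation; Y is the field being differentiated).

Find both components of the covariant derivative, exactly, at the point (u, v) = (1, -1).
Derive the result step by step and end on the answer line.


E = 82, F = 0, G = 1 at the point
E_u = 324, E_v = 0, F_u = 0, F_v = 0, G_u = 0, G_v = 0
EG - F^2 = 82;  g^inv = (1/82) * [[1, 0], [0, 82]]
first-kind symbols [ij,l] = (1/2)(d_i g_jl + d_j g_il - d_l g_ij): [uu,u] = E_u/2 = 162, [uu,v] = F_u - E_v/2 = 0, [uv,u] = E_v/2 = 0, [uv,v] = G_u/2 = 0, [vv,u] = F_v - G_u/2 = 0, [vv,v] = G_v/2 = 0
Gamma^u_ij = (G*[ij,u] - F*[ij,v])/(EG - F^2), Gamma^v_ij = (E*[ij,v] - F*[ij,u])/(EG - F^2)
Gamma_uuu = 81/41, Gamma_uuv = 0, Gamma_uvv = 0, Gamma_vuu = 0, Gamma_vuv = 0, Gamma_vvv = 0
X = (2, 0), Y = (4/3, -3/2) at the point

Answer: (nabla_X Y)^u = 544/41, (nabla_X Y)^v = 0
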